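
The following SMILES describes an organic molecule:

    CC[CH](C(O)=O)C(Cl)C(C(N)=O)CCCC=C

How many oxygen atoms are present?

3

Scan the SMILES for O atoms (remember two-letter symbols like Cl and Br are single atoms).
Oxygen count: 3.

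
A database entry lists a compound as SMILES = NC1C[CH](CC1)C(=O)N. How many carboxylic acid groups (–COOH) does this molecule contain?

0

Scan the SMILES for the carboxylic acid motif — none present.
Groups that are present: 1 amide, 1 primary amine.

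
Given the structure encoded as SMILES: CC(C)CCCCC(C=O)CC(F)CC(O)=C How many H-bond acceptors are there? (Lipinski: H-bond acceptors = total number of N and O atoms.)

2

N atoms: 0; O atoms: 2.
Lipinski HBA = 0 + 2 = 2.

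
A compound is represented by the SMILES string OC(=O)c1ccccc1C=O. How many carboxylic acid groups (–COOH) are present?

1

The carboxylic acid motif appears at heavy-atom position 2 in the SMILES.
Other groups present: 1 aldehyde.
Carboxylic acid count: 1.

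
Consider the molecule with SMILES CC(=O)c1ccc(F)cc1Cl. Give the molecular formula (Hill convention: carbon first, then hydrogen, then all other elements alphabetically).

Walk through each heavy atom and fill implicit hydrogens from standard valence (C 4, N 3, O 2, S 2, halogen 1); for lowercase aromatic atoms, an aromatic c carries 1 H when it has two neighbours and 0 H with three, and aromatic n carries 0 H:
  atom 1: C, bond orders sum to 1 (valence 4) → 3 H
  atom 2: C, bond orders sum to 4 (valence 4) → 0 H
  atom 3: O, bond orders sum to 2 (valence 2) → 0 H
  atom 4: aromatic c, 3 neighbours → 0 H
  atom 5: aromatic c, 2 neighbours → 1 H
  atom 6: aromatic c, 2 neighbours → 1 H
  atom 7: aromatic c, 3 neighbours → 0 H
  atom 8: F (halogen, monovalent) → 0 H
  atom 9: aromatic c, 2 neighbours → 1 H
  atom 10: aromatic c, 3 neighbours → 0 H
  atom 11: Cl (halogen, monovalent) → 0 H
Totals → C:8, H:6, Cl:1, F:1, O:1.
In Hill order: C8H6ClFO.

C8H6ClFO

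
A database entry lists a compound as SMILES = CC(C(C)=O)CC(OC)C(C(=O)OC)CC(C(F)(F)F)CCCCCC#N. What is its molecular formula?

C19H30F3NO4

Walk through each heavy atom and fill implicit hydrogens from standard valence (C 4, N 3, O 2, S 2, halogen 1):
  atom 1: C, bond orders sum to 1 (valence 4) → 3 H
  atom 2: C, bond orders sum to 3 (valence 4) → 1 H
  atom 3: C, bond orders sum to 4 (valence 4) → 0 H
  atom 4: C, bond orders sum to 1 (valence 4) → 3 H
  atom 5: O, bond orders sum to 2 (valence 2) → 0 H
  atom 6: C, bond orders sum to 2 (valence 4) → 2 H
  atom 7: C, bond orders sum to 3 (valence 4) → 1 H
  atom 8: O, bond orders sum to 2 (valence 2) → 0 H
  atom 9: C, bond orders sum to 1 (valence 4) → 3 H
  atom 10: C, bond orders sum to 3 (valence 4) → 1 H
  atom 11: C, bond orders sum to 4 (valence 4) → 0 H
  atom 12: O, bond orders sum to 2 (valence 2) → 0 H
  atom 13: O, bond orders sum to 2 (valence 2) → 0 H
  atom 14: C, bond orders sum to 1 (valence 4) → 3 H
  atom 15: C, bond orders sum to 2 (valence 4) → 2 H
  atom 16: C, bond orders sum to 3 (valence 4) → 1 H
  atom 17: C, bond orders sum to 4 (valence 4) → 0 H
  atom 18: F (halogen, monovalent) → 0 H
  atom 19: F (halogen, monovalent) → 0 H
  atom 20: F (halogen, monovalent) → 0 H
  atom 21: C, bond orders sum to 2 (valence 4) → 2 H
  atom 22: C, bond orders sum to 2 (valence 4) → 2 H
  atom 23: C, bond orders sum to 2 (valence 4) → 2 H
  atom 24: C, bond orders sum to 2 (valence 4) → 2 H
  atom 25: C, bond orders sum to 2 (valence 4) → 2 H
  atom 26: C, bond orders sum to 4 (valence 4) → 0 H
  atom 27: N, bond orders sum to 3 (valence 3) → 0 H
Totals → C:19, H:30, F:3, N:1, O:4.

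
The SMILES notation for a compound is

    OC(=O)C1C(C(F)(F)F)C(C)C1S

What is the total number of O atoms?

2

Scan the SMILES for O atoms (remember two-letter symbols like Cl and Br are single atoms).
Oxygen count: 2.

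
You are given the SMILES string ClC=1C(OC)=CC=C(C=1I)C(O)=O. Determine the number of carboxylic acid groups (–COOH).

1

The carboxylic acid motif appears at heavy-atom position 11 in the SMILES.
Other groups present: 1 ether.
Carboxylic acid count: 1.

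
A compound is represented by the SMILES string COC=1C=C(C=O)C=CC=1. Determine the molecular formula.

Walk through each heavy atom and fill implicit hydrogens from standard valence (C 4, N 3, O 2, S 2, halogen 1):
  atom 1: C, bond orders sum to 1 (valence 4) → 3 H
  atom 2: O, bond orders sum to 2 (valence 2) → 0 H
  atom 3: C, bond orders sum to 4 (valence 4) → 0 H
  atom 4: C, bond orders sum to 3 (valence 4) → 1 H
  atom 5: C, bond orders sum to 4 (valence 4) → 0 H
  atom 6: C, bond orders sum to 3 (valence 4) → 1 H
  atom 7: O, bond orders sum to 2 (valence 2) → 0 H
  atom 8: C, bond orders sum to 3 (valence 4) → 1 H
  atom 9: C, bond orders sum to 3 (valence 4) → 1 H
  atom 10: C, bond orders sum to 3 (valence 4) → 1 H
Totals → C:8, H:8, O:2.
In Hill order: C8H8O2.

C8H8O2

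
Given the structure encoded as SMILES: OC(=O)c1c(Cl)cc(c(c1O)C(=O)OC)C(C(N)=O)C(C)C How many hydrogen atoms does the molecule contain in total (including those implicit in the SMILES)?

16

Walk through each heavy atom and fill implicit hydrogens from standard valence (C 4, N 3, O 2, S 2, halogen 1); for lowercase aromatic atoms, an aromatic c carries 1 H when it has two neighbours and 0 H with three, and aromatic n carries 0 H:
  atom 1: O, bond orders sum to 1 (valence 2) → 1 H
  atom 2: C, bond orders sum to 4 (valence 4) → 0 H
  atom 3: O, bond orders sum to 2 (valence 2) → 0 H
  atom 4: aromatic c, 3 neighbours → 0 H
  atom 5: aromatic c, 3 neighbours → 0 H
  atom 6: Cl (halogen, monovalent) → 0 H
  atom 7: aromatic c, 2 neighbours → 1 H
  atom 8: aromatic c, 3 neighbours → 0 H
  atom 9: aromatic c, 3 neighbours → 0 H
  atom 10: aromatic c, 3 neighbours → 0 H
  atom 11: O, bond orders sum to 1 (valence 2) → 1 H
  atom 12: C, bond orders sum to 4 (valence 4) → 0 H
  atom 13: O, bond orders sum to 2 (valence 2) → 0 H
  atom 14: O, bond orders sum to 2 (valence 2) → 0 H
  atom 15: C, bond orders sum to 1 (valence 4) → 3 H
  atom 16: C, bond orders sum to 3 (valence 4) → 1 H
  atom 17: C, bond orders sum to 4 (valence 4) → 0 H
  atom 18: N, bond orders sum to 1 (valence 3) → 2 H
  atom 19: O, bond orders sum to 2 (valence 2) → 0 H
  atom 20: C, bond orders sum to 3 (valence 4) → 1 H
  atom 21: C, bond orders sum to 1 (valence 4) → 3 H
  atom 22: C, bond orders sum to 1 (valence 4) → 3 H
Total hydrogens: 16.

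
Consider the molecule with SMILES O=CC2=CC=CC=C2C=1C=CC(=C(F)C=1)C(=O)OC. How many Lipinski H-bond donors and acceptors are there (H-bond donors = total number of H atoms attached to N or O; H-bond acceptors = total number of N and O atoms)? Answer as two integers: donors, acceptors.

Donors: find every N or O and count the H atoms it carries.
  atom 1 (O): bond orders sum to 2 → 0 H
  atom 17 (O): bond orders sum to 2 → 0 H
  atom 18 (O): bond orders sum to 2 → 0 H
Lipinski HBD = 0.
Acceptors: N atoms = 0, O atoms = 3 → HBA = 3.

0, 3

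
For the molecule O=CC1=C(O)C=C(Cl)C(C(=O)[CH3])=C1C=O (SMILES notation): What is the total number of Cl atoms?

1

Scan the SMILES for Cl atoms (remember two-letter symbols like Cl and Br are single atoms).
Chlorine count: 1.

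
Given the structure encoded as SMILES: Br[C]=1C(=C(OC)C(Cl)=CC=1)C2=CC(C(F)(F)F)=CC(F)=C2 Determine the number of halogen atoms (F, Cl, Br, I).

Halogen atoms appear at heavy-atom positions 1, 8, 15, 16, 17, 20 (1×Br, 1×Cl, 4×F).
Other groups present: 1 ether.
Halogen count: 6.

6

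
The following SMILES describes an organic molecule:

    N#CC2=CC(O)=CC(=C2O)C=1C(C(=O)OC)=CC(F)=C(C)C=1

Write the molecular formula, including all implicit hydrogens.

Walk through each heavy atom and fill implicit hydrogens from standard valence (C 4, N 3, O 2, S 2, halogen 1):
  atom 1: N, bond orders sum to 3 (valence 3) → 0 H
  atom 2: C, bond orders sum to 4 (valence 4) → 0 H
  atom 3: C, bond orders sum to 4 (valence 4) → 0 H
  atom 4: C, bond orders sum to 3 (valence 4) → 1 H
  atom 5: C, bond orders sum to 4 (valence 4) → 0 H
  atom 6: O, bond orders sum to 1 (valence 2) → 1 H
  atom 7: C, bond orders sum to 3 (valence 4) → 1 H
  atom 8: C, bond orders sum to 4 (valence 4) → 0 H
  atom 9: C, bond orders sum to 4 (valence 4) → 0 H
  atom 10: O, bond orders sum to 1 (valence 2) → 1 H
  atom 11: C, bond orders sum to 4 (valence 4) → 0 H
  atom 12: C, bond orders sum to 4 (valence 4) → 0 H
  atom 13: C, bond orders sum to 4 (valence 4) → 0 H
  atom 14: O, bond orders sum to 2 (valence 2) → 0 H
  atom 15: O, bond orders sum to 2 (valence 2) → 0 H
  atom 16: C, bond orders sum to 1 (valence 4) → 3 H
  atom 17: C, bond orders sum to 3 (valence 4) → 1 H
  atom 18: C, bond orders sum to 4 (valence 4) → 0 H
  atom 19: F (halogen, monovalent) → 0 H
  atom 20: C, bond orders sum to 4 (valence 4) → 0 H
  atom 21: C, bond orders sum to 1 (valence 4) → 3 H
  atom 22: C, bond orders sum to 3 (valence 4) → 1 H
Totals → C:16, H:12, F:1, N:1, O:4.
In Hill order: C16H12FNO4.

C16H12FNO4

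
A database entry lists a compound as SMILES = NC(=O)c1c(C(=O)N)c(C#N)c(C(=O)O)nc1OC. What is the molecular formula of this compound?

C10H8N4O5

Walk through each heavy atom and fill implicit hydrogens from standard valence (C 4, N 3, O 2, S 2, halogen 1); for lowercase aromatic atoms, an aromatic c carries 1 H when it has two neighbours and 0 H with three, and aromatic n carries 0 H:
  atom 1: N, bond orders sum to 1 (valence 3) → 2 H
  atom 2: C, bond orders sum to 4 (valence 4) → 0 H
  atom 3: O, bond orders sum to 2 (valence 2) → 0 H
  atom 4: aromatic c, 3 neighbours → 0 H
  atom 5: aromatic c, 3 neighbours → 0 H
  atom 6: C, bond orders sum to 4 (valence 4) → 0 H
  atom 7: O, bond orders sum to 2 (valence 2) → 0 H
  atom 8: N, bond orders sum to 1 (valence 3) → 2 H
  atom 9: aromatic c, 3 neighbours → 0 H
  atom 10: C, bond orders sum to 4 (valence 4) → 0 H
  atom 11: N, bond orders sum to 3 (valence 3) → 0 H
  atom 12: aromatic c, 3 neighbours → 0 H
  atom 13: C, bond orders sum to 4 (valence 4) → 0 H
  atom 14: O, bond orders sum to 2 (valence 2) → 0 H
  atom 15: O, bond orders sum to 1 (valence 2) → 1 H
  atom 16: aromatic n, 2 neighbours → 0 H
  atom 17: aromatic c, 3 neighbours → 0 H
  atom 18: O, bond orders sum to 2 (valence 2) → 0 H
  atom 19: C, bond orders sum to 1 (valence 4) → 3 H
Totals → C:10, H:8, N:4, O:5.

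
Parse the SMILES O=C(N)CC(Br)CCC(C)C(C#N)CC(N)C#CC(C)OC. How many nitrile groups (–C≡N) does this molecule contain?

1

The nitrile motif appears at heavy-atom position 12 in the SMILES.
Other groups present: 1 alkyne, 1 amide, 1 ether, 1 primary amine.
Nitrile count: 1.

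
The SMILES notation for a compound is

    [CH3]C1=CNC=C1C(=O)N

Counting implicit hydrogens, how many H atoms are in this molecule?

8

Walk through each heavy atom and fill implicit hydrogens from standard valence (C 4, N 3, O 2, S 2, halogen 1):
  atom 1: C with explicit H count 3
  atom 2: C, bond orders sum to 4 (valence 4) → 0 H
  atom 3: C, bond orders sum to 3 (valence 4) → 1 H
  atom 4: N, bond orders sum to 2 (valence 3) → 1 H
  atom 5: C, bond orders sum to 3 (valence 4) → 1 H
  atom 6: C, bond orders sum to 4 (valence 4) → 0 H
  atom 7: C, bond orders sum to 4 (valence 4) → 0 H
  atom 8: O, bond orders sum to 2 (valence 2) → 0 H
  atom 9: N, bond orders sum to 1 (valence 3) → 2 H
Total hydrogens: 8.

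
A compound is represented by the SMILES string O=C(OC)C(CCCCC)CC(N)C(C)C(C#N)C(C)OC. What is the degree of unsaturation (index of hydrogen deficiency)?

3

Degree of unsaturation = (number of rings) + (number of π bonds).
Ring closures in the SMILES: 0.
π bonds: 1 double bond (each 1 DoU), 1 triple bond (each 2 DoU) → 3 DoU from unsaturation.
Total DoU = 0 + 3 = 3.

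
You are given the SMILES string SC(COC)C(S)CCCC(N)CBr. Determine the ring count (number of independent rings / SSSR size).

0

In SMILES, each pair of matching ring-closure digits denotes one ring-closing bond; the number of such bonds equals the number of independent rings.
Ring-closure bonds here: 0.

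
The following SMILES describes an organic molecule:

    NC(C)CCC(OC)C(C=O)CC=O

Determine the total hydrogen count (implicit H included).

Walk through each heavy atom and fill implicit hydrogens from standard valence (C 4, N 3, O 2, S 2, halogen 1):
  atom 1: N, bond orders sum to 1 (valence 3) → 2 H
  atom 2: C, bond orders sum to 3 (valence 4) → 1 H
  atom 3: C, bond orders sum to 1 (valence 4) → 3 H
  atom 4: C, bond orders sum to 2 (valence 4) → 2 H
  atom 5: C, bond orders sum to 2 (valence 4) → 2 H
  atom 6: C, bond orders sum to 3 (valence 4) → 1 H
  atom 7: O, bond orders sum to 2 (valence 2) → 0 H
  atom 8: C, bond orders sum to 1 (valence 4) → 3 H
  atom 9: C, bond orders sum to 3 (valence 4) → 1 H
  atom 10: C, bond orders sum to 3 (valence 4) → 1 H
  atom 11: O, bond orders sum to 2 (valence 2) → 0 H
  atom 12: C, bond orders sum to 2 (valence 4) → 2 H
  atom 13: C, bond orders sum to 3 (valence 4) → 1 H
  atom 14: O, bond orders sum to 2 (valence 2) → 0 H
Total hydrogens: 19.

19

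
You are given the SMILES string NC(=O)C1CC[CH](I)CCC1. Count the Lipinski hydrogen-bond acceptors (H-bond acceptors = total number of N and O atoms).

2

N atoms: 1; O atoms: 1.
Lipinski HBA = 1 + 1 = 2.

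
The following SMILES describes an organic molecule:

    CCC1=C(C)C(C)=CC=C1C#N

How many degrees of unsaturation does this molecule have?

Molecular formula: C11H13N.
DoU = (2C + 2 + N − H − X) / 2, where X is the halogen count and O/S are ignored.
    = (2·11 + 2 + 1 − 13 − 0) / 2 = 12 / 2 = 6.

6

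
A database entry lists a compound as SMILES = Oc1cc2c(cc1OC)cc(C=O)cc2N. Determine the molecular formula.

C12H11NO3

Walk through each heavy atom and fill implicit hydrogens from standard valence (C 4, N 3, O 2, S 2, halogen 1); for lowercase aromatic atoms, an aromatic c carries 1 H when it has two neighbours and 0 H with three, and aromatic n carries 0 H:
  atom 1: O, bond orders sum to 1 (valence 2) → 1 H
  atom 2: aromatic c, 3 neighbours → 0 H
  atom 3: aromatic c, 2 neighbours → 1 H
  atom 4: aromatic c, 3 neighbours → 0 H
  atom 5: aromatic c, 3 neighbours → 0 H
  atom 6: aromatic c, 2 neighbours → 1 H
  atom 7: aromatic c, 3 neighbours → 0 H
  atom 8: O, bond orders sum to 2 (valence 2) → 0 H
  atom 9: C, bond orders sum to 1 (valence 4) → 3 H
  atom 10: aromatic c, 2 neighbours → 1 H
  atom 11: aromatic c, 3 neighbours → 0 H
  atom 12: C, bond orders sum to 3 (valence 4) → 1 H
  atom 13: O, bond orders sum to 2 (valence 2) → 0 H
  atom 14: aromatic c, 2 neighbours → 1 H
  atom 15: aromatic c, 3 neighbours → 0 H
  atom 16: N, bond orders sum to 1 (valence 3) → 2 H
Totals → C:12, H:11, N:1, O:3.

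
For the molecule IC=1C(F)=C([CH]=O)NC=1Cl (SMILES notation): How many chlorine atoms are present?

1

Scan the SMILES for Cl atoms (remember two-letter symbols like Cl and Br are single atoms).
Chlorine count: 1.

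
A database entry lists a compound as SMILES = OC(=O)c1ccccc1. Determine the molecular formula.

C7H6O2

Walk through each heavy atom and fill implicit hydrogens from standard valence (C 4, N 3, O 2, S 2, halogen 1); for lowercase aromatic atoms, an aromatic c carries 1 H when it has two neighbours and 0 H with three, and aromatic n carries 0 H:
  atom 1: O, bond orders sum to 1 (valence 2) → 1 H
  atom 2: C, bond orders sum to 4 (valence 4) → 0 H
  atom 3: O, bond orders sum to 2 (valence 2) → 0 H
  atom 4: aromatic c, 3 neighbours → 0 H
  atom 5: aromatic c, 2 neighbours → 1 H
  atom 6: aromatic c, 2 neighbours → 1 H
  atom 7: aromatic c, 2 neighbours → 1 H
  atom 8: aromatic c, 2 neighbours → 1 H
  atom 9: aromatic c, 2 neighbours → 1 H
Totals → C:7, H:6, O:2.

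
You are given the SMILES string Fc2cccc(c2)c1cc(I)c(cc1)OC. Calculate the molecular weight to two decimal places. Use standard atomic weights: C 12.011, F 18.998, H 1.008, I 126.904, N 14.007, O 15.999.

328.12 g/mol

First, the molecular formula is C13H10FIO (counting implicit H from valence).
  C: 13 × 12.011 = 156.143
  F: 1 × 18.998 = 18.998
  H: 10 × 1.008 = 10.080
  I: 1 × 126.904 = 126.904
  O: 1 × 15.999 = 15.999
Sum: 13×12.011 + 1×18.998 + 10×1.008 + 1×126.904 + 1×15.999 = 328.124 → 328.12 g/mol.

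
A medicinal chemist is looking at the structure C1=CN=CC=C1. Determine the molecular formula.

Walk through each heavy atom and fill implicit hydrogens from standard valence (C 4, N 3, O 2, S 2, halogen 1):
  atom 1: C, bond orders sum to 3 (valence 4) → 1 H
  atom 2: C, bond orders sum to 3 (valence 4) → 1 H
  atom 3: N, bond orders sum to 3 (valence 3) → 0 H
  atom 4: C, bond orders sum to 3 (valence 4) → 1 H
  atom 5: C, bond orders sum to 3 (valence 4) → 1 H
  atom 6: C, bond orders sum to 3 (valence 4) → 1 H
Totals → C:5, H:5, N:1.
In Hill order: C5H5N.

C5H5N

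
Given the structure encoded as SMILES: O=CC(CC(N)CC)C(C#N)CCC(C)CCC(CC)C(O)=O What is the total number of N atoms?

2

Scan the SMILES for N atoms (remember two-letter symbols like Cl and Br are single atoms).
Nitrogen count: 2.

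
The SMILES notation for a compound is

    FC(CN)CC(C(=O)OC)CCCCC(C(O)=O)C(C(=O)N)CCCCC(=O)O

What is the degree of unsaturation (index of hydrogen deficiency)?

Degree of unsaturation = (number of rings) + (number of π bonds).
Ring closures in the SMILES: 0.
π bonds: 4 double bonds (each 1 DoU) → 4 DoU from unsaturation.
Total DoU = 0 + 4 = 4.

4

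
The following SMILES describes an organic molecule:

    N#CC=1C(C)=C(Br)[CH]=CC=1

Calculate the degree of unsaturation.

Molecular formula: C8H6BrN.
DoU = (2C + 2 + N − H − X) / 2, where X is the halogen count and O/S are ignored.
    = (2·8 + 2 + 1 − 6 − 1) / 2 = 12 / 2 = 6.

6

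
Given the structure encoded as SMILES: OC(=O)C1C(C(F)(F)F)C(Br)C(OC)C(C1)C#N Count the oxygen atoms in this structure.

3

Scan the SMILES for O atoms (remember two-letter symbols like Cl and Br are single atoms).
Oxygen count: 3.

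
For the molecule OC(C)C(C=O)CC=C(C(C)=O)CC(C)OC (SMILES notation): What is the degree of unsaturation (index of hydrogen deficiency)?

Degree of unsaturation = (number of rings) + (number of π bonds).
Ring closures in the SMILES: 0.
π bonds: 3 double bonds (each 1 DoU) → 3 DoU from unsaturation.
Total DoU = 0 + 3 = 3.

3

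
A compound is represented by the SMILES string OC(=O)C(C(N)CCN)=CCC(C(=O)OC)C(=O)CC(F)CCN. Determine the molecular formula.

Walk through each heavy atom and fill implicit hydrogens from standard valence (C 4, N 3, O 2, S 2, halogen 1):
  atom 1: O, bond orders sum to 1 (valence 2) → 1 H
  atom 2: C, bond orders sum to 4 (valence 4) → 0 H
  atom 3: O, bond orders sum to 2 (valence 2) → 0 H
  atom 4: C, bond orders sum to 4 (valence 4) → 0 H
  atom 5: C, bond orders sum to 3 (valence 4) → 1 H
  atom 6: N, bond orders sum to 1 (valence 3) → 2 H
  atom 7: C, bond orders sum to 2 (valence 4) → 2 H
  atom 8: C, bond orders sum to 2 (valence 4) → 2 H
  atom 9: N, bond orders sum to 1 (valence 3) → 2 H
  atom 10: C, bond orders sum to 3 (valence 4) → 1 H
  atom 11: C, bond orders sum to 2 (valence 4) → 2 H
  atom 12: C, bond orders sum to 3 (valence 4) → 1 H
  atom 13: C, bond orders sum to 4 (valence 4) → 0 H
  atom 14: O, bond orders sum to 2 (valence 2) → 0 H
  atom 15: O, bond orders sum to 2 (valence 2) → 0 H
  atom 16: C, bond orders sum to 1 (valence 4) → 3 H
  atom 17: C, bond orders sum to 4 (valence 4) → 0 H
  atom 18: O, bond orders sum to 2 (valence 2) → 0 H
  atom 19: C, bond orders sum to 2 (valence 4) → 2 H
  atom 20: C, bond orders sum to 3 (valence 4) → 1 H
  atom 21: F (halogen, monovalent) → 0 H
  atom 22: C, bond orders sum to 2 (valence 4) → 2 H
  atom 23: C, bond orders sum to 2 (valence 4) → 2 H
  atom 24: N, bond orders sum to 1 (valence 3) → 2 H
Totals → C:15, H:26, F:1, N:3, O:5.

C15H26FN3O5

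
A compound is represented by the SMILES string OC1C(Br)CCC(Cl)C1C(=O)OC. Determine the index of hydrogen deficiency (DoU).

2

Molecular formula: C8H12BrClO3.
DoU = (2C + 2 + N − H − X) / 2, where X is the halogen count and O/S are ignored.
    = (2·8 + 2 + 0 − 12 − 2) / 2 = 4 / 2 = 2.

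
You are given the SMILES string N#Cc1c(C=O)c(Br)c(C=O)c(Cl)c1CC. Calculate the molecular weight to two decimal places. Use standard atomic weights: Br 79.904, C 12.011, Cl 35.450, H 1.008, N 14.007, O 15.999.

300.54 g/mol

First, the molecular formula is C11H7BrClNO2 (counting implicit H from valence).
  Br: 1 × 79.904 = 79.904
  C: 11 × 12.011 = 132.121
  Cl: 1 × 35.450 = 35.450
  H: 7 × 1.008 = 7.056
  N: 1 × 14.007 = 14.007
  O: 2 × 15.999 = 31.998
Sum: 1×79.904 + 11×12.011 + 1×35.450 + 7×1.008 + 1×14.007 + 2×15.999 = 300.536 → 300.54 g/mol.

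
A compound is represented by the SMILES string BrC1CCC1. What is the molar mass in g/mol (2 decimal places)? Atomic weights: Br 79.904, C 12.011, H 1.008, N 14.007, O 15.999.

135.00 g/mol

First, the molecular formula is C4H7Br (counting implicit H from valence).
  Br: 1 × 79.904 = 79.904
  C: 4 × 12.011 = 48.044
  H: 7 × 1.008 = 7.056
Sum: 1×79.904 + 4×12.011 + 7×1.008 = 135.004 → 135.00 g/mol.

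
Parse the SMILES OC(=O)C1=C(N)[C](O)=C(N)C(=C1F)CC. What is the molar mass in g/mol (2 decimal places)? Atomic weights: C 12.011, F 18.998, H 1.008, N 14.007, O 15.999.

First, the molecular formula is C9H11FN2O3 (counting implicit H from valence).
  C: 9 × 12.011 = 108.099
  F: 1 × 18.998 = 18.998
  H: 11 × 1.008 = 11.088
  N: 2 × 14.007 = 28.014
  O: 3 × 15.999 = 47.997
Sum: 9×12.011 + 1×18.998 + 11×1.008 + 2×14.007 + 3×15.999 = 214.196 → 214.20 g/mol.

214.20 g/mol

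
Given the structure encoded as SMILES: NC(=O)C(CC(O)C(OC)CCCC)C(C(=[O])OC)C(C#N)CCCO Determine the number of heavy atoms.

26

Every atom symbol written in the SMILES (organic subset) is one heavy atom; implicit H are not written.
Heavy atoms by element → C:18, N:2, O:6.
Total: 26.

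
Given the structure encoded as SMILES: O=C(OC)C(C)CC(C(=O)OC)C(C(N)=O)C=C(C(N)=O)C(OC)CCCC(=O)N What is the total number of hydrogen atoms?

Walk through each heavy atom and fill implicit hydrogens from standard valence (C 4, N 3, O 2, S 2, halogen 1):
  atom 1: O, bond orders sum to 2 (valence 2) → 0 H
  atom 2: C, bond orders sum to 4 (valence 4) → 0 H
  atom 3: O, bond orders sum to 2 (valence 2) → 0 H
  atom 4: C, bond orders sum to 1 (valence 4) → 3 H
  atom 5: C, bond orders sum to 3 (valence 4) → 1 H
  atom 6: C, bond orders sum to 1 (valence 4) → 3 H
  atom 7: C, bond orders sum to 2 (valence 4) → 2 H
  atom 8: C, bond orders sum to 3 (valence 4) → 1 H
  atom 9: C, bond orders sum to 4 (valence 4) → 0 H
  atom 10: O, bond orders sum to 2 (valence 2) → 0 H
  atom 11: O, bond orders sum to 2 (valence 2) → 0 H
  atom 12: C, bond orders sum to 1 (valence 4) → 3 H
  atom 13: C, bond orders sum to 3 (valence 4) → 1 H
  atom 14: C, bond orders sum to 4 (valence 4) → 0 H
  atom 15: N, bond orders sum to 1 (valence 3) → 2 H
  atom 16: O, bond orders sum to 2 (valence 2) → 0 H
  atom 17: C, bond orders sum to 3 (valence 4) → 1 H
  atom 18: C, bond orders sum to 4 (valence 4) → 0 H
  atom 19: C, bond orders sum to 4 (valence 4) → 0 H
  atom 20: N, bond orders sum to 1 (valence 3) → 2 H
  atom 21: O, bond orders sum to 2 (valence 2) → 0 H
  atom 22: C, bond orders sum to 3 (valence 4) → 1 H
  atom 23: O, bond orders sum to 2 (valence 2) → 0 H
  atom 24: C, bond orders sum to 1 (valence 4) → 3 H
  atom 25: C, bond orders sum to 2 (valence 4) → 2 H
  atom 26: C, bond orders sum to 2 (valence 4) → 2 H
  atom 27: C, bond orders sum to 2 (valence 4) → 2 H
  atom 28: C, bond orders sum to 4 (valence 4) → 0 H
  atom 29: O, bond orders sum to 2 (valence 2) → 0 H
  atom 30: N, bond orders sum to 1 (valence 3) → 2 H
Total hydrogens: 31.

31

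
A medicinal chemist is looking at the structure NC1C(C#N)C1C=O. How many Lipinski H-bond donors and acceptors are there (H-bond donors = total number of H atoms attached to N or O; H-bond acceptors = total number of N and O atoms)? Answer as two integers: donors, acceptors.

Donors: find every N or O and count the H atoms it carries.
  atom 1 (N): bond orders sum to 1 → 2 H
  atom 5 (N): bond orders sum to 3 → 0 H
  atom 8 (O): bond orders sum to 2 → 0 H
Lipinski HBD = 2.
Acceptors: N atoms = 2, O atoms = 1 → HBA = 3.

2, 3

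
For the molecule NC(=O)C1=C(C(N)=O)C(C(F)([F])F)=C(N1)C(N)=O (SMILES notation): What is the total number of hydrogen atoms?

Walk through each heavy atom and fill implicit hydrogens from standard valence (C 4, N 3, O 2, S 2, halogen 1):
  atom 1: N, bond orders sum to 1 (valence 3) → 2 H
  atom 2: C, bond orders sum to 4 (valence 4) → 0 H
  atom 3: O, bond orders sum to 2 (valence 2) → 0 H
  atom 4: C, bond orders sum to 4 (valence 4) → 0 H
  atom 5: C, bond orders sum to 4 (valence 4) → 0 H
  atom 6: C, bond orders sum to 4 (valence 4) → 0 H
  atom 7: N, bond orders sum to 1 (valence 3) → 2 H
  atom 8: O, bond orders sum to 2 (valence 2) → 0 H
  atom 9: C, bond orders sum to 4 (valence 4) → 0 H
  atom 10: C, bond orders sum to 4 (valence 4) → 0 H
  atom 11: F (halogen, monovalent) → 0 H
  atom 12: F with explicit H count 0
  atom 13: F (halogen, monovalent) → 0 H
  atom 14: C, bond orders sum to 4 (valence 4) → 0 H
  atom 15: N, bond orders sum to 2 (valence 3) → 1 H
  atom 16: C, bond orders sum to 4 (valence 4) → 0 H
  atom 17: N, bond orders sum to 1 (valence 3) → 2 H
  atom 18: O, bond orders sum to 2 (valence 2) → 0 H
Total hydrogens: 7.

7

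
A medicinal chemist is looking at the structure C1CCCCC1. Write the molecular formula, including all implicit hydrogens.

Walk through each heavy atom and fill implicit hydrogens from standard valence (C 4, N 3, O 2, S 2, halogen 1):
  atom 1: C, bond orders sum to 2 (valence 4) → 2 H
  atom 2: C, bond orders sum to 2 (valence 4) → 2 H
  atom 3: C, bond orders sum to 2 (valence 4) → 2 H
  atom 4: C, bond orders sum to 2 (valence 4) → 2 H
  atom 5: C, bond orders sum to 2 (valence 4) → 2 H
  atom 6: C, bond orders sum to 2 (valence 4) → 2 H
Totals → C:6, H:12.
In Hill order: C6H12.

C6H12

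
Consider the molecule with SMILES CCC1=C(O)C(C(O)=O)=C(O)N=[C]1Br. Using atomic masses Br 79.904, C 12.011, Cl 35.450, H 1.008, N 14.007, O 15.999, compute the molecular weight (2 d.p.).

First, the molecular formula is C8H8BrNO4 (counting implicit H from valence).
  Br: 1 × 79.904 = 79.904
  C: 8 × 12.011 = 96.088
  H: 8 × 1.008 = 8.064
  N: 1 × 14.007 = 14.007
  O: 4 × 15.999 = 63.996
Sum: 1×79.904 + 8×12.011 + 8×1.008 + 1×14.007 + 4×15.999 = 262.059 → 262.06 g/mol.

262.06 g/mol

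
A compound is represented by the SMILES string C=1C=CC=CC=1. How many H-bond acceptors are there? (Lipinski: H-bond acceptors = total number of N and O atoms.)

0

N atoms: 0; O atoms: 0.
Lipinski HBA = 0 + 0 = 0.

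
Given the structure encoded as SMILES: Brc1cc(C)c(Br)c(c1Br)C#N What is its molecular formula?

Walk through each heavy atom and fill implicit hydrogens from standard valence (C 4, N 3, O 2, S 2, halogen 1); for lowercase aromatic atoms, an aromatic c carries 1 H when it has two neighbours and 0 H with three, and aromatic n carries 0 H:
  atom 1: Br (halogen, monovalent) → 0 H
  atom 2: aromatic c, 3 neighbours → 0 H
  atom 3: aromatic c, 2 neighbours → 1 H
  atom 4: aromatic c, 3 neighbours → 0 H
  atom 5: C, bond orders sum to 1 (valence 4) → 3 H
  atom 6: aromatic c, 3 neighbours → 0 H
  atom 7: Br (halogen, monovalent) → 0 H
  atom 8: aromatic c, 3 neighbours → 0 H
  atom 9: aromatic c, 3 neighbours → 0 H
  atom 10: Br (halogen, monovalent) → 0 H
  atom 11: C, bond orders sum to 4 (valence 4) → 0 H
  atom 12: N, bond orders sum to 3 (valence 3) → 0 H
Totals → C:8, H:4, Br:3, N:1.
In Hill order: C8H4Br3N.

C8H4Br3N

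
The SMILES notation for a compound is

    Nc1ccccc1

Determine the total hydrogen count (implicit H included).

Walk through each heavy atom and fill implicit hydrogens from standard valence (C 4, N 3, O 2, S 2, halogen 1); for lowercase aromatic atoms, an aromatic c carries 1 H when it has two neighbours and 0 H with three, and aromatic n carries 0 H:
  atom 1: N, bond orders sum to 1 (valence 3) → 2 H
  atom 2: aromatic c, 3 neighbours → 0 H
  atom 3: aromatic c, 2 neighbours → 1 H
  atom 4: aromatic c, 2 neighbours → 1 H
  atom 5: aromatic c, 2 neighbours → 1 H
  atom 6: aromatic c, 2 neighbours → 1 H
  atom 7: aromatic c, 2 neighbours → 1 H
Total hydrogens: 7.

7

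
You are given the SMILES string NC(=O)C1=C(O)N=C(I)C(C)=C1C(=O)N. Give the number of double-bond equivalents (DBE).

Degree of unsaturation = (number of rings) + (number of π bonds).
Ring closures in the SMILES: 1.
π bonds: 5 double bonds (each 1 DoU) → 5 DoU from unsaturation.
Total DoU = 1 + 5 = 6.

6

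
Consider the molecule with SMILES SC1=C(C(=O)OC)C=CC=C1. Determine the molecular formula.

Walk through each heavy atom and fill implicit hydrogens from standard valence (C 4, N 3, O 2, S 2, halogen 1):
  atom 1: S, bond orders sum to 1 (valence 2) → 1 H
  atom 2: C, bond orders sum to 4 (valence 4) → 0 H
  atom 3: C, bond orders sum to 4 (valence 4) → 0 H
  atom 4: C, bond orders sum to 4 (valence 4) → 0 H
  atom 5: O, bond orders sum to 2 (valence 2) → 0 H
  atom 6: O, bond orders sum to 2 (valence 2) → 0 H
  atom 7: C, bond orders sum to 1 (valence 4) → 3 H
  atom 8: C, bond orders sum to 3 (valence 4) → 1 H
  atom 9: C, bond orders sum to 3 (valence 4) → 1 H
  atom 10: C, bond orders sum to 3 (valence 4) → 1 H
  atom 11: C, bond orders sum to 3 (valence 4) → 1 H
Totals → C:8, H:8, O:2, S:1.

C8H8O2S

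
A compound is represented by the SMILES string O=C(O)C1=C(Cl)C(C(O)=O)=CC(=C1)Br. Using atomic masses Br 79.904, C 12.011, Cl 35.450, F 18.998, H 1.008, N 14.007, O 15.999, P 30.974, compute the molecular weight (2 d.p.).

279.47 g/mol

First, the molecular formula is C8H4BrClO4 (counting implicit H from valence).
  Br: 1 × 79.904 = 79.904
  C: 8 × 12.011 = 96.088
  Cl: 1 × 35.450 = 35.450
  H: 4 × 1.008 = 4.032
  O: 4 × 15.999 = 63.996
Sum: 1×79.904 + 8×12.011 + 1×35.450 + 4×1.008 + 4×15.999 = 279.470 → 279.47 g/mol.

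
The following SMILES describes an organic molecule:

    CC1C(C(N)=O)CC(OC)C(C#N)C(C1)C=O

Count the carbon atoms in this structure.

Count every carbon token in the SMILES (each C, including those in ring-closure positions and inside branches).
Carbon count: 12.

12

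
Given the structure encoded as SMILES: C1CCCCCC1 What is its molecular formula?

C7H14

Walk through each heavy atom and fill implicit hydrogens from standard valence (C 4, N 3, O 2, S 2, halogen 1):
  atom 1: C, bond orders sum to 2 (valence 4) → 2 H
  atom 2: C, bond orders sum to 2 (valence 4) → 2 H
  atom 3: C, bond orders sum to 2 (valence 4) → 2 H
  atom 4: C, bond orders sum to 2 (valence 4) → 2 H
  atom 5: C, bond orders sum to 2 (valence 4) → 2 H
  atom 6: C, bond orders sum to 2 (valence 4) → 2 H
  atom 7: C, bond orders sum to 2 (valence 4) → 2 H
Totals → C:7, H:14.
In Hill order: C7H14.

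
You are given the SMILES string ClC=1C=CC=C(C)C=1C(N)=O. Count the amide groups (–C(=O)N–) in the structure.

The amide motif appears at heavy-atom position 9 in the SMILES.
Amide count: 1.

1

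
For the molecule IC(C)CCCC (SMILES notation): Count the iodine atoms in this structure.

1

Scan the SMILES for I atoms (remember two-letter symbols like Cl and Br are single atoms).
Iodine count: 1.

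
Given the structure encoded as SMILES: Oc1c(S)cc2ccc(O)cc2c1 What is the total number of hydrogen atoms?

8

Walk through each heavy atom and fill implicit hydrogens from standard valence (C 4, N 3, O 2, S 2, halogen 1); for lowercase aromatic atoms, an aromatic c carries 1 H when it has two neighbours and 0 H with three, and aromatic n carries 0 H:
  atom 1: O, bond orders sum to 1 (valence 2) → 1 H
  atom 2: aromatic c, 3 neighbours → 0 H
  atom 3: aromatic c, 3 neighbours → 0 H
  atom 4: S, bond orders sum to 1 (valence 2) → 1 H
  atom 5: aromatic c, 2 neighbours → 1 H
  atom 6: aromatic c, 3 neighbours → 0 H
  atom 7: aromatic c, 2 neighbours → 1 H
  atom 8: aromatic c, 2 neighbours → 1 H
  atom 9: aromatic c, 3 neighbours → 0 H
  atom 10: O, bond orders sum to 1 (valence 2) → 1 H
  atom 11: aromatic c, 2 neighbours → 1 H
  atom 12: aromatic c, 3 neighbours → 0 H
  atom 13: aromatic c, 2 neighbours → 1 H
Total hydrogens: 8.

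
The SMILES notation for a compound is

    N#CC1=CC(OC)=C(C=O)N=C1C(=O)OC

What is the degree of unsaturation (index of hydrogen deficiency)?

Molecular formula: C10H8N2O4.
DoU = (2C + 2 + N − H − X) / 2, where X is the halogen count and O/S are ignored.
    = (2·10 + 2 + 2 − 8 − 0) / 2 = 16 / 2 = 8.

8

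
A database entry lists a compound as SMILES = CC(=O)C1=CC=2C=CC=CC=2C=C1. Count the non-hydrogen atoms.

Every atom symbol written in the SMILES (organic subset) is one heavy atom; implicit H are not written.
Heavy atoms by element → C:12, O:1.
Total: 13.

13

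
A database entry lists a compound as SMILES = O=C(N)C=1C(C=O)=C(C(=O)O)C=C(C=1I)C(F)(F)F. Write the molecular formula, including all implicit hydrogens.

C10H5F3INO4

Walk through each heavy atom and fill implicit hydrogens from standard valence (C 4, N 3, O 2, S 2, halogen 1):
  atom 1: O, bond orders sum to 2 (valence 2) → 0 H
  atom 2: C, bond orders sum to 4 (valence 4) → 0 H
  atom 3: N, bond orders sum to 1 (valence 3) → 2 H
  atom 4: C, bond orders sum to 4 (valence 4) → 0 H
  atom 5: C, bond orders sum to 4 (valence 4) → 0 H
  atom 6: C, bond orders sum to 3 (valence 4) → 1 H
  atom 7: O, bond orders sum to 2 (valence 2) → 0 H
  atom 8: C, bond orders sum to 4 (valence 4) → 0 H
  atom 9: C, bond orders sum to 4 (valence 4) → 0 H
  atom 10: O, bond orders sum to 2 (valence 2) → 0 H
  atom 11: O, bond orders sum to 1 (valence 2) → 1 H
  atom 12: C, bond orders sum to 3 (valence 4) → 1 H
  atom 13: C, bond orders sum to 4 (valence 4) → 0 H
  atom 14: C, bond orders sum to 4 (valence 4) → 0 H
  atom 15: I (halogen, monovalent) → 0 H
  atom 16: C, bond orders sum to 4 (valence 4) → 0 H
  atom 17: F (halogen, monovalent) → 0 H
  atom 18: F (halogen, monovalent) → 0 H
  atom 19: F (halogen, monovalent) → 0 H
Totals → C:10, H:5, F:3, I:1, N:1, O:4.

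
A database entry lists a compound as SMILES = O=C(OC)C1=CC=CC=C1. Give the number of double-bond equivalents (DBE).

Degree of unsaturation = (number of rings) + (number of π bonds).
Ring closures in the SMILES: 1.
π bonds: 4 double bonds (each 1 DoU) → 4 DoU from unsaturation.
Total DoU = 1 + 4 = 5.

5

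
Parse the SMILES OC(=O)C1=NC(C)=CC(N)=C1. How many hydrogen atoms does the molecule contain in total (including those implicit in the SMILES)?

8

Walk through each heavy atom and fill implicit hydrogens from standard valence (C 4, N 3, O 2, S 2, halogen 1):
  atom 1: O, bond orders sum to 1 (valence 2) → 1 H
  atom 2: C, bond orders sum to 4 (valence 4) → 0 H
  atom 3: O, bond orders sum to 2 (valence 2) → 0 H
  atom 4: C, bond orders sum to 4 (valence 4) → 0 H
  atom 5: N, bond orders sum to 3 (valence 3) → 0 H
  atom 6: C, bond orders sum to 4 (valence 4) → 0 H
  atom 7: C, bond orders sum to 1 (valence 4) → 3 H
  atom 8: C, bond orders sum to 3 (valence 4) → 1 H
  atom 9: C, bond orders sum to 4 (valence 4) → 0 H
  atom 10: N, bond orders sum to 1 (valence 3) → 2 H
  atom 11: C, bond orders sum to 3 (valence 4) → 1 H
Total hydrogens: 8.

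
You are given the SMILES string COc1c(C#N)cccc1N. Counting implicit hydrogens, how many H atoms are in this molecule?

8

Walk through each heavy atom and fill implicit hydrogens from standard valence (C 4, N 3, O 2, S 2, halogen 1); for lowercase aromatic atoms, an aromatic c carries 1 H when it has two neighbours and 0 H with three, and aromatic n carries 0 H:
  atom 1: C, bond orders sum to 1 (valence 4) → 3 H
  atom 2: O, bond orders sum to 2 (valence 2) → 0 H
  atom 3: aromatic c, 3 neighbours → 0 H
  atom 4: aromatic c, 3 neighbours → 0 H
  atom 5: C, bond orders sum to 4 (valence 4) → 0 H
  atom 6: N, bond orders sum to 3 (valence 3) → 0 H
  atom 7: aromatic c, 2 neighbours → 1 H
  atom 8: aromatic c, 2 neighbours → 1 H
  atom 9: aromatic c, 2 neighbours → 1 H
  atom 10: aromatic c, 3 neighbours → 0 H
  atom 11: N, bond orders sum to 1 (valence 3) → 2 H
Total hydrogens: 8.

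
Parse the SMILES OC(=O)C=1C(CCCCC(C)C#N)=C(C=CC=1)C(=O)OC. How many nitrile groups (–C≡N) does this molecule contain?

1

The nitrile motif appears at heavy-atom position 12 in the SMILES.
Other groups present: 1 carboxylic acid, 1 ester.
Nitrile count: 1.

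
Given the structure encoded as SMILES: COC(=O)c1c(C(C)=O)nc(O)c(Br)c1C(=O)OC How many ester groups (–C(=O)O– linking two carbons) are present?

2

The ester motif appears at heavy-atom positions 3, 16 in the SMILES.
Other groups present: 1 hydroxyl, 1 ketone.
Ester count: 2.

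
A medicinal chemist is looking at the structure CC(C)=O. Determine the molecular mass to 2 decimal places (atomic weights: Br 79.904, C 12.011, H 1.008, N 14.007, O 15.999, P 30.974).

First, the molecular formula is C3H6O (counting implicit H from valence).
  C: 3 × 12.011 = 36.033
  H: 6 × 1.008 = 6.048
  O: 1 × 15.999 = 15.999
Sum: 3×12.011 + 6×1.008 + 1×15.999 = 58.080 → 58.08 g/mol.

58.08 g/mol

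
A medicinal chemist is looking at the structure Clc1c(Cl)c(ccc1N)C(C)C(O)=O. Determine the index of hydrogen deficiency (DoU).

5

Molecular formula: C9H9Cl2NO2.
DoU = (2C + 2 + N − H − X) / 2, where X is the halogen count and O/S are ignored.
    = (2·9 + 2 + 1 − 9 − 2) / 2 = 10 / 2 = 5.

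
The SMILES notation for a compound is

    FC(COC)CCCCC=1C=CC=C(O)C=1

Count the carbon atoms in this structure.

13

Count every carbon token in the SMILES (each C, including those in ring-closure positions and inside branches).
Carbon count: 13.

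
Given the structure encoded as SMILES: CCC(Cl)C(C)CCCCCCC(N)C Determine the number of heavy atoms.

15

Every atom symbol written in the SMILES (organic subset) is one heavy atom; implicit H are not written.
Heavy atoms by element → C:13, Cl:1, N:1.
Total: 15.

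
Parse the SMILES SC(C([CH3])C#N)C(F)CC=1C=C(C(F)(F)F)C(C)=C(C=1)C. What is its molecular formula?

C15H17F4NS

Walk through each heavy atom and fill implicit hydrogens from standard valence (C 4, N 3, O 2, S 2, halogen 1):
  atom 1: S, bond orders sum to 1 (valence 2) → 1 H
  atom 2: C, bond orders sum to 3 (valence 4) → 1 H
  atom 3: C, bond orders sum to 3 (valence 4) → 1 H
  atom 4: C with explicit H count 3
  atom 5: C, bond orders sum to 4 (valence 4) → 0 H
  atom 6: N, bond orders sum to 3 (valence 3) → 0 H
  atom 7: C, bond orders sum to 3 (valence 4) → 1 H
  atom 8: F (halogen, monovalent) → 0 H
  atom 9: C, bond orders sum to 2 (valence 4) → 2 H
  atom 10: C, bond orders sum to 4 (valence 4) → 0 H
  atom 11: C, bond orders sum to 3 (valence 4) → 1 H
  atom 12: C, bond orders sum to 4 (valence 4) → 0 H
  atom 13: C, bond orders sum to 4 (valence 4) → 0 H
  atom 14: F (halogen, monovalent) → 0 H
  atom 15: F (halogen, monovalent) → 0 H
  atom 16: F (halogen, monovalent) → 0 H
  atom 17: C, bond orders sum to 4 (valence 4) → 0 H
  atom 18: C, bond orders sum to 1 (valence 4) → 3 H
  atom 19: C, bond orders sum to 4 (valence 4) → 0 H
  atom 20: C, bond orders sum to 3 (valence 4) → 1 H
  atom 21: C, bond orders sum to 1 (valence 4) → 3 H
Totals → C:15, H:17, F:4, N:1, S:1.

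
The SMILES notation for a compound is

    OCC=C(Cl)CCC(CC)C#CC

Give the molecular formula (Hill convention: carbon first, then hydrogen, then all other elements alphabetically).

C11H17ClO

Walk through each heavy atom and fill implicit hydrogens from standard valence (C 4, N 3, O 2, S 2, halogen 1):
  atom 1: O, bond orders sum to 1 (valence 2) → 1 H
  atom 2: C, bond orders sum to 2 (valence 4) → 2 H
  atom 3: C, bond orders sum to 3 (valence 4) → 1 H
  atom 4: C, bond orders sum to 4 (valence 4) → 0 H
  atom 5: Cl (halogen, monovalent) → 0 H
  atom 6: C, bond orders sum to 2 (valence 4) → 2 H
  atom 7: C, bond orders sum to 2 (valence 4) → 2 H
  atom 8: C, bond orders sum to 3 (valence 4) → 1 H
  atom 9: C, bond orders sum to 2 (valence 4) → 2 H
  atom 10: C, bond orders sum to 1 (valence 4) → 3 H
  atom 11: C, bond orders sum to 4 (valence 4) → 0 H
  atom 12: C, bond orders sum to 4 (valence 4) → 0 H
  atom 13: C, bond orders sum to 1 (valence 4) → 3 H
Totals → C:11, H:17, Cl:1, O:1.
In Hill order: C11H17ClO.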